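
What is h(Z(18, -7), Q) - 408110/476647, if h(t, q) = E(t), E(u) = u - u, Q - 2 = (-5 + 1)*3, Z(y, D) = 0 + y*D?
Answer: -408110/476647 ≈ -0.85621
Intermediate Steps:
Z(y, D) = D*y (Z(y, D) = 0 + D*y = D*y)
Q = -10 (Q = 2 + (-5 + 1)*3 = 2 - 4*3 = 2 - 12 = -10)
E(u) = 0
h(t, q) = 0
h(Z(18, -7), Q) - 408110/476647 = 0 - 408110/476647 = -408110/476647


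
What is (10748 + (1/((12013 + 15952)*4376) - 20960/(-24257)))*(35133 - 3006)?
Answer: 1025089935914970101919/2968446493880 ≈ 3.4533e+8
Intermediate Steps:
(10748 + (1/((12013 + 15952)*4376) - 20960/(-24257)))*(35133 - 3006) = (10748 + ((1/4376)/27965 - 20960*(-1/24257)))*32127 = (10748 + ((1/27965)*(1/4376) + 20960/24257))*32127 = (10748 + (1/122374840 + 20960/24257))*32127 = (10748 + 2564976670657/2968446493880)*32127 = (31907427892892897/2968446493880)*32127 = 1025089935914970101919/2968446493880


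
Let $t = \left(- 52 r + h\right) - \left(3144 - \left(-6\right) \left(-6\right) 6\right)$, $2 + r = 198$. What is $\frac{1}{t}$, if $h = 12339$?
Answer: $- \frac{1}{781} \approx -0.0012804$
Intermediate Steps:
$r = 196$ ($r = -2 + 198 = 196$)
$t = -781$ ($t = \left(\left(-52\right) 196 + 12339\right) - \left(3144 - \left(-6\right) \left(-6\right) 6\right) = \left(-10192 + 12339\right) + \left(36 \cdot 6 - 3144\right) = 2147 + \left(216 - 3144\right) = 2147 - 2928 = -781$)
$\frac{1}{t} = \frac{1}{-781} = - \frac{1}{781}$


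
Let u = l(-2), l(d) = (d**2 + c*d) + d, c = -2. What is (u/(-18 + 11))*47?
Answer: -282/7 ≈ -40.286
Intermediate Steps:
l(d) = d**2 - d (l(d) = (d**2 - 2*d) + d = d**2 - d)
u = 6 (u = -2*(-1 - 2) = -2*(-3) = 6)
(u/(-18 + 11))*47 = (6/(-18 + 11))*47 = (6/(-7))*47 = (6*(-1/7))*47 = -6/7*47 = -282/7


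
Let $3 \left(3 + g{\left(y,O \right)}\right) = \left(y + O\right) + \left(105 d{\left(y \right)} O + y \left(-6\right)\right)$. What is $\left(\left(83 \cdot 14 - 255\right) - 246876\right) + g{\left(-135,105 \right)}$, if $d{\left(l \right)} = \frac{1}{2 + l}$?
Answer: $- \frac{4669053}{19} \approx -2.4574 \cdot 10^{5}$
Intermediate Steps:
$g{\left(y,O \right)} = -3 - \frac{5 y}{3} + \frac{O}{3} + \frac{35 O}{2 + y}$ ($g{\left(y,O \right)} = -3 + \frac{\left(y + O\right) + \left(\frac{105}{2 + y} O + y \left(-6\right)\right)}{3} = -3 + \frac{\left(O + y\right) + \left(\frac{105 O}{2 + y} - 6 y\right)}{3} = -3 + \frac{\left(O + y\right) + \left(- 6 y + \frac{105 O}{2 + y}\right)}{3} = -3 + \frac{O - 5 y + \frac{105 O}{2 + y}}{3} = -3 + \left(- \frac{5 y}{3} + \frac{O}{3} + \frac{35 O}{2 + y}\right) = -3 - \frac{5 y}{3} + \frac{O}{3} + \frac{35 O}{2 + y}$)
$\left(\left(83 \cdot 14 - 255\right) - 246876\right) + g{\left(-135,105 \right)} = \left(\left(83 \cdot 14 - 255\right) - 246876\right) + \frac{105 \cdot 105 + \left(2 - 135\right) \left(-9 + 105 - -675\right)}{3 \left(2 - 135\right)} = \left(\left(1162 - 255\right) - 246876\right) + \frac{11025 - 133 \left(-9 + 105 + 675\right)}{3 \left(-133\right)} = \left(907 - 246876\right) + \frac{1}{3} \left(- \frac{1}{133}\right) \left(11025 - 102543\right) = -245969 + \frac{1}{3} \left(- \frac{1}{133}\right) \left(11025 - 102543\right) = -245969 + \frac{1}{3} \left(- \frac{1}{133}\right) \left(-91518\right) = -245969 + \frac{4358}{19} = - \frac{4669053}{19}$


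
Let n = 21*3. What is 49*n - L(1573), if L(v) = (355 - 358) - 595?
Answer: 3685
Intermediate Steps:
n = 63
L(v) = -598 (L(v) = -3 - 595 = -598)
49*n - L(1573) = 49*63 - 1*(-598) = 3087 + 598 = 3685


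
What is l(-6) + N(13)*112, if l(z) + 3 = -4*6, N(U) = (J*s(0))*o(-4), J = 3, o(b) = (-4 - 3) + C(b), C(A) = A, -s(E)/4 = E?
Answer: -27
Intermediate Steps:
s(E) = -4*E
o(b) = -7 + b (o(b) = (-4 - 3) + b = -7 + b)
N(U) = 0 (N(U) = (3*(-4*0))*(-7 - 4) = (3*0)*(-11) = 0*(-11) = 0)
l(z) = -27 (l(z) = -3 - 4*6 = -3 - 24 = -27)
l(-6) + N(13)*112 = -27 + 0*112 = -27 + 0 = -27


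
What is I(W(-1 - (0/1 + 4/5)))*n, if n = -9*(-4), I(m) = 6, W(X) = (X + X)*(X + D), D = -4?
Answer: 216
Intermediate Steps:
W(X) = 2*X*(-4 + X) (W(X) = (X + X)*(X - 4) = (2*X)*(-4 + X) = 2*X*(-4 + X))
n = 36
I(W(-1 - (0/1 + 4/5)))*n = 6*36 = 216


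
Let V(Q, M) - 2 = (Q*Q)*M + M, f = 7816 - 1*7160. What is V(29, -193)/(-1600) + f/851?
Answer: 17417563/170200 ≈ 102.34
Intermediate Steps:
f = 656 (f = 7816 - 7160 = 656)
V(Q, M) = 2 + M + M*Q² (V(Q, M) = 2 + ((Q*Q)*M + M) = 2 + (Q²*M + M) = 2 + (M*Q² + M) = 2 + (M + M*Q²) = 2 + M + M*Q²)
V(29, -193)/(-1600) + f/851 = (2 - 193 - 193*29²)/(-1600) + 656/851 = (2 - 193 - 193*841)*(-1/1600) + 656*(1/851) = (2 - 193 - 162313)*(-1/1600) + 656/851 = -162504*(-1/1600) + 656/851 = 20313/200 + 656/851 = 17417563/170200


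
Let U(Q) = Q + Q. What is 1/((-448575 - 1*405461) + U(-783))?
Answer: -1/855602 ≈ -1.1688e-6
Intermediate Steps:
U(Q) = 2*Q
1/((-448575 - 1*405461) + U(-783)) = 1/((-448575 - 1*405461) + 2*(-783)) = 1/((-448575 - 405461) - 1566) = 1/(-854036 - 1566) = 1/(-855602) = -1/855602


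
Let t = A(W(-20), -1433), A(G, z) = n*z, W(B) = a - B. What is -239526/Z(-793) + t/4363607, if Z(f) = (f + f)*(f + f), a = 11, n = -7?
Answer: -509982696503/5488099796686 ≈ -0.092925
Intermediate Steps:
W(B) = 11 - B
A(G, z) = -7*z
t = 10031 (t = -7*(-1433) = 10031)
Z(f) = 4*f² (Z(f) = (2*f)*(2*f) = 4*f²)
-239526/Z(-793) + t/4363607 = -239526/(4*(-793)²) + 10031/4363607 = -239526/(4*628849) + 10031*(1/4363607) = -239526/2515396 + 10031/4363607 = -239526*1/2515396 + 10031/4363607 = -119763/1257698 + 10031/4363607 = -509982696503/5488099796686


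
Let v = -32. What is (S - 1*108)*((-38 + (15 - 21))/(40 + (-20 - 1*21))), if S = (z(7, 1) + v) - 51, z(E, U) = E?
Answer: -8096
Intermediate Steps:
S = -76 (S = (7 - 32) - 51 = -25 - 51 = -76)
(S - 1*108)*((-38 + (15 - 21))/(40 + (-20 - 1*21))) = (-76 - 1*108)*((-38 + (15 - 21))/(40 + (-20 - 1*21))) = (-76 - 108)*((-38 - 6)/(40 + (-20 - 21))) = -(-8096)/(40 - 41) = -(-8096)/(-1) = -(-8096)*(-1) = -184*44 = -8096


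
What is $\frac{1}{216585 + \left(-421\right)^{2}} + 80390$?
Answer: $\frac{31659672141}{393826} \approx 80390.0$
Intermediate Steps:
$\frac{1}{216585 + \left(-421\right)^{2}} + 80390 = \frac{1}{216585 + 177241} + 80390 = \frac{1}{393826} + 80390 = \frac{31659672141}{393826}$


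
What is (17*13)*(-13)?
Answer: -2873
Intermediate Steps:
(17*13)*(-13) = 221*(-13) = -2873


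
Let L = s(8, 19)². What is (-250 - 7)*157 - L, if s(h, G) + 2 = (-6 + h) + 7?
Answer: -40398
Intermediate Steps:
s(h, G) = -1 + h (s(h, G) = -2 + ((-6 + h) + 7) = -2 + (1 + h) = -1 + h)
L = 49 (L = (-1 + 8)² = 7² = 49)
(-250 - 7)*157 - L = (-250 - 7)*157 - 1*49 = -257*157 - 49 = -40349 - 49 = -40398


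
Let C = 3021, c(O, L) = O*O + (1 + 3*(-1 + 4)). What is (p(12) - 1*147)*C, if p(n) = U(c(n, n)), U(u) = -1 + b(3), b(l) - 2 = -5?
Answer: -456171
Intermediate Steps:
b(l) = -3 (b(l) = 2 - 5 = -3)
c(O, L) = 10 + O² (c(O, L) = O² + (1 + 3*3) = O² + (1 + 9) = O² + 10 = 10 + O²)
U(u) = -4 (U(u) = -1 - 3 = -4)
p(n) = -4
(p(12) - 1*147)*C = (-4 - 1*147)*3021 = (-4 - 147)*3021 = -151*3021 = -456171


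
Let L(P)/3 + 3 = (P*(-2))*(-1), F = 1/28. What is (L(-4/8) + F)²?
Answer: 112225/784 ≈ 143.14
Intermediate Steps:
F = 1/28 ≈ 0.035714
L(P) = -9 + 6*P (L(P) = -9 + 3*((P*(-2))*(-1)) = -9 + 3*(-2*P*(-1)) = -9 + 3*(2*P) = -9 + 6*P)
(L(-4/8) + F)² = ((-9 + 6*(-4/8)) + 1/28)² = ((-9 + 6*(-4*⅛)) + 1/28)² = ((-9 + 6*(-½)) + 1/28)² = ((-9 - 3) + 1/28)² = (-12 + 1/28)² = (-335/28)² = 112225/784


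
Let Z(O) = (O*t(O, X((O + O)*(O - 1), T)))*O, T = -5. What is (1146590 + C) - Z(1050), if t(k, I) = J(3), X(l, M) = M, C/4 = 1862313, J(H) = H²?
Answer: -1326658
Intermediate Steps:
C = 7449252 (C = 4*1862313 = 7449252)
t(k, I) = 9 (t(k, I) = 3² = 9)
Z(O) = 9*O² (Z(O) = (O*9)*O = (9*O)*O = 9*O²)
(1146590 + C) - Z(1050) = (1146590 + 7449252) - 9*1050² = 8595842 - 9*1102500 = 8595842 - 1*9922500 = 8595842 - 9922500 = -1326658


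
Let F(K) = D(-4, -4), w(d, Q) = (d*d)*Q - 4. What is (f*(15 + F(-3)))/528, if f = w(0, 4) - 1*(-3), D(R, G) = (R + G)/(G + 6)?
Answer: -1/48 ≈ -0.020833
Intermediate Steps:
w(d, Q) = -4 + Q*d² (w(d, Q) = d²*Q - 4 = Q*d² - 4 = -4 + Q*d²)
D(R, G) = (G + R)/(6 + G)
F(K) = -4 (F(K) = (-4 - 4)/(6 - 4) = -8/2 = (½)*(-8) = -4)
f = -1 (f = (-4 + 4*0²) - 1*(-3) = (-4 + 4*0) + 3 = (-4 + 0) + 3 = -4 + 3 = -1)
(f*(15 + F(-3)))/528 = -(15 - 4)/528 = -1*11*(1/528) = -11*1/528 = -1/48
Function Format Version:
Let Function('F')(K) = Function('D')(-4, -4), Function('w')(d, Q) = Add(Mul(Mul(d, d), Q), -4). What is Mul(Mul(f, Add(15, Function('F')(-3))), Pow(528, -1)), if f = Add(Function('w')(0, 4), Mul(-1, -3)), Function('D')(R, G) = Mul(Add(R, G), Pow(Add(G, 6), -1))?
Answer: Rational(-1, 48) ≈ -0.020833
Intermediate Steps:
Function('w')(d, Q) = Add(-4, Mul(Q, Pow(d, 2))) (Function('w')(d, Q) = Add(Mul(Pow(d, 2), Q), -4) = Add(Mul(Q, Pow(d, 2)), -4) = Add(-4, Mul(Q, Pow(d, 2))))
Function('D')(R, G) = Mul(Pow(Add(6, G), -1), Add(G, R)) (Function('D')(R, G) = Mul(Add(G, R), Pow(Add(6, G), -1)) = Mul(Pow(Add(6, G), -1), Add(G, R)))
Function('F')(K) = -4 (Function('F')(K) = Mul(Pow(Add(6, -4), -1), Add(-4, -4)) = Mul(Pow(2, -1), -8) = Mul(Rational(1, 2), -8) = -4)
f = -1 (f = Add(Add(-4, Mul(4, Pow(0, 2))), Mul(-1, -3)) = Add(Add(-4, Mul(4, 0)), 3) = Add(Add(-4, 0), 3) = Add(-4, 3) = -1)
Mul(Mul(f, Add(15, Function('F')(-3))), Pow(528, -1)) = Mul(Mul(-1, Add(15, -4)), Pow(528, -1)) = Mul(Mul(-1, 11), Rational(1, 528)) = Mul(-11, Rational(1, 528)) = Rational(-1, 48)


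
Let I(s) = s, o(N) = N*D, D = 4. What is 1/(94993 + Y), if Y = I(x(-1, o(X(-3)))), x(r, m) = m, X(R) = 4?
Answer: 1/95009 ≈ 1.0525e-5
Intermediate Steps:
o(N) = 4*N (o(N) = N*4 = 4*N)
Y = 16 (Y = 4*4 = 16)
1/(94993 + Y) = 1/(94993 + 16) = 1/95009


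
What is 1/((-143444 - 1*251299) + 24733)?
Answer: -1/370010 ≈ -2.7026e-6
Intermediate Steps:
1/((-143444 - 1*251299) + 24733) = 1/((-143444 - 251299) + 24733) = 1/(-394743 + 24733) = 1/(-370010) = -1/370010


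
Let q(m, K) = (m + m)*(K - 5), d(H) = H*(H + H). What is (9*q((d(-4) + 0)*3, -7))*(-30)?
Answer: 622080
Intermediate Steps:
d(H) = 2*H**2 (d(H) = H*(2*H) = 2*H**2)
q(m, K) = 2*m*(-5 + K) (q(m, K) = (2*m)*(-5 + K) = 2*m*(-5 + K))
(9*q((d(-4) + 0)*3, -7))*(-30) = (9*(2*((2*(-4)**2 + 0)*3)*(-5 - 7)))*(-30) = (9*(2*((2*16 + 0)*3)*(-12)))*(-30) = (9*(2*((32 + 0)*3)*(-12)))*(-30) = (9*(2*(32*3)*(-12)))*(-30) = (9*(2*96*(-12)))*(-30) = (9*(-2304))*(-30) = -20736*(-30) = 622080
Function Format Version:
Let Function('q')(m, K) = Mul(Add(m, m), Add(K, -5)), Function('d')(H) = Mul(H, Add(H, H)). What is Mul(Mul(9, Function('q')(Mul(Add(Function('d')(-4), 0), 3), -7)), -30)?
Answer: 622080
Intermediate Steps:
Function('d')(H) = Mul(2, Pow(H, 2)) (Function('d')(H) = Mul(H, Mul(2, H)) = Mul(2, Pow(H, 2)))
Function('q')(m, K) = Mul(2, m, Add(-5, K)) (Function('q')(m, K) = Mul(Mul(2, m), Add(-5, K)) = Mul(2, m, Add(-5, K)))
Mul(Mul(9, Function('q')(Mul(Add(Function('d')(-4), 0), 3), -7)), -30) = Mul(Mul(9, Mul(2, Mul(Add(Mul(2, Pow(-4, 2)), 0), 3), Add(-5, -7))), -30) = Mul(Mul(9, Mul(2, Mul(Add(Mul(2, 16), 0), 3), -12)), -30) = Mul(Mul(9, Mul(2, Mul(Add(32, 0), 3), -12)), -30) = Mul(Mul(9, Mul(2, Mul(32, 3), -12)), -30) = Mul(Mul(9, Mul(2, 96, -12)), -30) = Mul(Mul(9, -2304), -30) = Mul(-20736, -30) = 622080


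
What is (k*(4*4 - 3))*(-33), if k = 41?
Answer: -17589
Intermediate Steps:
(k*(4*4 - 3))*(-33) = (41*(4*4 - 3))*(-33) = (41*(16 - 3))*(-33) = (41*13)*(-33) = 533*(-33) = -17589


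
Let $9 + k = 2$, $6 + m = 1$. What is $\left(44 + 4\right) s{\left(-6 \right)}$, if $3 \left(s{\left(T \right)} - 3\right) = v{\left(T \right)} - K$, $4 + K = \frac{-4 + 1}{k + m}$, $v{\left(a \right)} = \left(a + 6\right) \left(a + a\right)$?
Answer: $204$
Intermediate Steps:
$m = -5$ ($m = -6 + 1 = -5$)
$k = -7$ ($k = -9 + 2 = -7$)
$v{\left(a \right)} = 2 a \left(6 + a\right)$ ($v{\left(a \right)} = \left(6 + a\right) 2 a = 2 a \left(6 + a\right)$)
$K = - \frac{15}{4}$ ($K = -4 + \frac{-4 + 1}{-7 - 5} = -4 - \frac{3}{-12} = -4 - - \frac{1}{4} = -4 + \frac{1}{4} = - \frac{15}{4} \approx -3.75$)
$s{\left(T \right)} = \frac{17}{4} + \frac{2 T \left(6 + T\right)}{3}$ ($s{\left(T \right)} = 3 + \frac{2 T \left(6 + T\right) - - \frac{15}{4}}{3} = 3 + \frac{2 T \left(6 + T\right) + \frac{15}{4}}{3} = 3 + \frac{\frac{15}{4} + 2 T \left(6 + T\right)}{3} = 3 + \left(\frac{5}{4} + \frac{2 T \left(6 + T\right)}{3}\right) = \frac{17}{4} + \frac{2 T \left(6 + T\right)}{3}$)
$\left(44 + 4\right) s{\left(-6 \right)} = \left(44 + 4\right) \left(\frac{17}{4} + \frac{2}{3} \left(-6\right) \left(6 - 6\right)\right) = 48 \left(\frac{17}{4} + \frac{2}{3} \left(-6\right) 0\right) = 48 \left(\frac{17}{4} + 0\right) = 48 \cdot \frac{17}{4} = 204$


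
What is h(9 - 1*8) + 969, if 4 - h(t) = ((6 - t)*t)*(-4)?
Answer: 993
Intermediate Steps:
h(t) = 4 + 4*t*(6 - t) (h(t) = 4 - (6 - t)*t*(-4) = 4 - t*(6 - t)*(-4) = 4 - (-4)*t*(6 - t) = 4 + 4*t*(6 - t))
h(9 - 1*8) + 969 = (4 - 4*(9 - 1*8)**2 + 24*(9 - 1*8)) + 969 = (4 - 4*(9 - 8)**2 + 24*(9 - 8)) + 969 = (4 - 4*1**2 + 24*1) + 969 = (4 - 4*1 + 24) + 969 = (4 - 4 + 24) + 969 = 24 + 969 = 993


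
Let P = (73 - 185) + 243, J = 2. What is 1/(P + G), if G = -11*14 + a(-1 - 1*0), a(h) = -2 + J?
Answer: -1/23 ≈ -0.043478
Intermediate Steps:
a(h) = 0 (a(h) = -2 + 2 = 0)
P = 131 (P = -112 + 243 = 131)
G = -154 (G = -11*14 + 0 = -154 + 0 = -154)
1/(P + G) = 1/(131 - 154) = 1/(-23) = -1/23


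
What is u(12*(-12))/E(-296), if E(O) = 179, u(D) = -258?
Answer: -258/179 ≈ -1.4413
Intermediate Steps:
u(12*(-12))/E(-296) = -258/179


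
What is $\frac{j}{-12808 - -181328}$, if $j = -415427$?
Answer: $- \frac{415427}{168520} \approx -2.4651$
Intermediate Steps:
$\frac{j}{-12808 - -181328} = - \frac{415427}{-12808 - -181328} = - \frac{415427}{-12808 + 181328} = - \frac{415427}{168520}$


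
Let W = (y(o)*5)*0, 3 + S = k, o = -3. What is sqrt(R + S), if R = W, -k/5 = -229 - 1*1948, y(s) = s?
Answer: sqrt(10882) ≈ 104.32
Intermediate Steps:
k = 10885 (k = -5*(-229 - 1*1948) = -5*(-229 - 1948) = -5*(-2177) = 10885)
S = 10882 (S = -3 + 10885 = 10882)
W = 0 (W = -3*5*0 = -15*0 = 0)
R = 0
sqrt(R + S) = sqrt(0 + 10882) = sqrt(10882)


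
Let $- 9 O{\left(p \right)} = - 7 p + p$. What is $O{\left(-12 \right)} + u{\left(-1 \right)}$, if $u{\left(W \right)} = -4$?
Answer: $-12$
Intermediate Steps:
$O{\left(p \right)} = \frac{2 p}{3}$ ($O{\left(p \right)} = - \frac{- 7 p + p}{9} = - \frac{\left(-6\right) p}{9} = \frac{2 p}{3}$)
$O{\left(-12 \right)} + u{\left(-1 \right)} = \frac{2}{3} \left(-12\right) - 4 = -8 - 4 = -12$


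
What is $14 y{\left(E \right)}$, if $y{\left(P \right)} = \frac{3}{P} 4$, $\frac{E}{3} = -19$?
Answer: $- \frac{56}{19} \approx -2.9474$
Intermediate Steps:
$E = -57$ ($E = 3 \left(-19\right) = -57$)
$y{\left(P \right)} = \frac{12}{P}$
$14 y{\left(E \right)} = 14 \frac{12}{-57} = 14 \cdot 12 \left(- \frac{1}{57}\right) = 14 \left(- \frac{4}{19}\right) = - \frac{56}{19}$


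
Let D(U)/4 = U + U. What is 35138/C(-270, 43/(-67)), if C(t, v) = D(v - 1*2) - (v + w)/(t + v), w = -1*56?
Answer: -42689542718/25930593 ≈ -1646.3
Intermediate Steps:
D(U) = 8*U (D(U) = 4*(U + U) = 4*(2*U) = 8*U)
w = -56
C(t, v) = -16 + 8*v - (-56 + v)/(t + v) (C(t, v) = 8*(v - 1*2) - (v - 56)/(t + v) = 8*(v - 2) - (-56 + v)/(t + v) = 8*(-2 + v) - (-56 + v)/(t + v) = (-16 + 8*v) - (-56 + v)/(t + v) = -16 + 8*v - (-56 + v)/(t + v))
35138/C(-270, 43/(-67)) = 35138/(((56 - 43/(-67) + 8*(-270)*(-2 + 43/(-67)) + 8*(43/(-67))*(-2 + 43/(-67)))/(-270 + 43/(-67)))) = 35138/(((56 - 43*(-1)/67 + 8*(-270)*(-2 + 43*(-1/67)) + 8*(43*(-1/67))*(-2 + 43*(-1/67)))/(-270 + 43*(-1/67)))) = 35138/(((56 - 1*(-43/67) + 8*(-270)*(-2 - 43/67) + 8*(-43/67)*(-2 - 43/67))/(-270 - 43/67))) = 35138/(((56 + 43/67 + 8*(-270)*(-177/67) + 8*(-43/67)*(-177/67))/(-18133/67))) = 35138/((-67*(56 + 43/67 + 382320/67 + 60888/4489)/18133)) = 35138/((-67/18133*25930593/4489)) = 35138/(-25930593/1214911) = 35138*(-1214911/25930593) = -42689542718/25930593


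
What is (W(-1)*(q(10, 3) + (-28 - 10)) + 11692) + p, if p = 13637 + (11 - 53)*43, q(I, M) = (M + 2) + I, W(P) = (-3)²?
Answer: 23316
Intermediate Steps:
W(P) = 9
q(I, M) = 2 + I + M (q(I, M) = (2 + M) + I = 2 + I + M)
p = 11831 (p = 13637 - 42*43 = 13637 - 1806 = 11831)
(W(-1)*(q(10, 3) + (-28 - 10)) + 11692) + p = (9*((2 + 10 + 3) + (-28 - 10)) + 11692) + 11831 = (9*(15 - 38) + 11692) + 11831 = (9*(-23) + 11692) + 11831 = (-207 + 11692) + 11831 = 11485 + 11831 = 23316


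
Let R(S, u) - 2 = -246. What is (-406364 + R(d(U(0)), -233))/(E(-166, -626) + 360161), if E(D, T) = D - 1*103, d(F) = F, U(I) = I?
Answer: -33884/29991 ≈ -1.1298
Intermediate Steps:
E(D, T) = -103 + D (E(D, T) = D - 103 = -103 + D)
R(S, u) = -244 (R(S, u) = 2 - 246 = -244)
(-406364 + R(d(U(0)), -233))/(E(-166, -626) + 360161) = (-406364 - 244)/((-103 - 166) + 360161) = -406608/(-269 + 360161) = -406608/359892 = -406608*1/359892 = -33884/29991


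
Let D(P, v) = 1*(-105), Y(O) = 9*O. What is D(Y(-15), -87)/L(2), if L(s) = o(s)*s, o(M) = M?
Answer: -105/4 ≈ -26.250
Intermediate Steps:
D(P, v) = -105
L(s) = s² (L(s) = s*s = s²)
D(Y(-15), -87)/L(2) = -105/(2²) = -105/4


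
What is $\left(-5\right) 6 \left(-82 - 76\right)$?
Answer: $4740$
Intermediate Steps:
$\left(-5\right) 6 \left(-82 - 76\right) = \left(-30\right) \left(-158\right) = 4740$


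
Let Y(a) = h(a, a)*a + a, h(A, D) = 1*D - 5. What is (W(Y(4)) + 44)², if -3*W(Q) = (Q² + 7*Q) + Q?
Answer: 1936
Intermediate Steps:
h(A, D) = -5 + D (h(A, D) = D - 5 = -5 + D)
Y(a) = a + a*(-5 + a) (Y(a) = (-5 + a)*a + a = a*(-5 + a) + a = a + a*(-5 + a))
W(Q) = -8*Q/3 - Q²/3 (W(Q) = -((Q² + 7*Q) + Q)/3 = -(Q² + 8*Q)/3 = -8*Q/3 - Q²/3)
(W(Y(4)) + 44)² = (-4*(-4 + 4)*(8 + 4*(-4 + 4))/3 + 44)² = (-4*0*(8 + 4*0)/3 + 44)² = (-⅓*0*(8 + 0) + 44)² = (-⅓*0*8 + 44)² = (0 + 44)² = 44² = 1936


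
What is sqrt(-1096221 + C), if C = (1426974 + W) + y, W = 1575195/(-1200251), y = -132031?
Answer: sqrt(286277512023110777)/1200251 ≈ 445.78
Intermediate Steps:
W = -1575195/1200251 (W = 1575195*(-1/1200251) = -1575195/1200251 ≈ -1.3124)
C = 1554255055498/1200251 (C = (1426974 - 1575195/1200251) - 132031 = 1712725395279/1200251 - 132031 = 1554255055498/1200251 ≈ 1.2949e+6)
sqrt(-1096221 + C) = sqrt(-1096221 + 1554255055498/1200251) = sqrt(238514704027/1200251) = sqrt(286277512023110777)/1200251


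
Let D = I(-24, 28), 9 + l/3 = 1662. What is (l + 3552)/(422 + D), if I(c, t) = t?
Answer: 2837/150 ≈ 18.913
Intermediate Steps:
l = 4959 (l = -27 + 3*1662 = -27 + 4986 = 4959)
D = 28
(l + 3552)/(422 + D) = (4959 + 3552)/(422 + 28) = 8511/450 = 8511*(1/450) = 2837/150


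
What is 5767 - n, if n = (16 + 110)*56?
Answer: -1289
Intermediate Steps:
n = 7056 (n = 126*56 = 7056)
5767 - n = 5767 - 1*7056 = 5767 - 7056 = -1289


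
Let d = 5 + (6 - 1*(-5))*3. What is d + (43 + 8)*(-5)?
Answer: -217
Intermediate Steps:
d = 38 (d = 5 + (6 + 5)*3 = 5 + 11*3 = 5 + 33 = 38)
d + (43 + 8)*(-5) = 38 + (43 + 8)*(-5) = 38 + 51*(-5) = 38 - 255 = -217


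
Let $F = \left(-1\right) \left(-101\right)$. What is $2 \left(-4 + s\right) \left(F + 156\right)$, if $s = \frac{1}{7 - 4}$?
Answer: $- \frac{5654}{3} \approx -1884.7$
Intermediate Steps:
$F = 101$
$s = \frac{1}{3} \approx 0.33333$
$2 \left(-4 + s\right) \left(F + 156\right) = 2 \left(-4 + \frac{1}{3}\right) \left(101 + 156\right) = 2 \left(- \frac{11}{3}\right) 257 = \left(- \frac{22}{3}\right) 257 = - \frac{5654}{3}$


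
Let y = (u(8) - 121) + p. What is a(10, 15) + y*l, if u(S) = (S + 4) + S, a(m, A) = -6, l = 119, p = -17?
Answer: -14048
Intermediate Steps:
u(S) = 4 + 2*S (u(S) = (4 + S) + S = 4 + 2*S)
y = -118 (y = ((4 + 2*8) - 121) - 17 = ((4 + 16) - 121) - 17 = (20 - 121) - 17 = -101 - 17 = -118)
a(10, 15) + y*l = -6 - 118*119 = -6 - 14042 = -14048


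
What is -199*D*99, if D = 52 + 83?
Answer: -2659635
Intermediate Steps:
D = 135
-199*D*99 = -199*135*99 = -26865*99 = -2659635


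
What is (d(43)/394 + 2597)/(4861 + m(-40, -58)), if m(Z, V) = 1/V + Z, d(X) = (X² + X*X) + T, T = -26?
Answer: 29779810/55084549 ≈ 0.54062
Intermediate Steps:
d(X) = -26 + 2*X² (d(X) = (X² + X*X) - 26 = (X² + X²) - 26 = 2*X² - 26 = -26 + 2*X²)
m(Z, V) = Z + 1/V
(d(43)/394 + 2597)/(4861 + m(-40, -58)) = ((-26 + 2*43²)/394 + 2597)/(4861 + (-40 + 1/(-58))) = ((-26 + 2*1849)*(1/394) + 2597)/(4861 + (-40 - 1/58)) = ((-26 + 3698)*(1/394) + 2597)/(4861 - 2321/58) = (3672*(1/394) + 2597)/(279617/58) = (1836/197 + 2597)*(58/279617) = (513445/197)*(58/279617) = 29779810/55084549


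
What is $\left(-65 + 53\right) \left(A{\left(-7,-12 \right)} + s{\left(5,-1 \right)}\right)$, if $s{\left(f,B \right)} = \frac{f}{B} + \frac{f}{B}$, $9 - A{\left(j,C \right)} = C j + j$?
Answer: $936$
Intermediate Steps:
$A{\left(j,C \right)} = 9 - j - C j$ ($A{\left(j,C \right)} = 9 - \left(C j + j\right) = 9 - \left(j + C j\right) = 9 - j - C j$)
$s{\left(f,B \right)} = \frac{2 f}{B}$
$\left(-65 + 53\right) \left(A{\left(-7,-12 \right)} + s{\left(5,-1 \right)}\right) = \left(-65 + 53\right) \left(\left(9 - -7 - \left(-12\right) \left(-7\right)\right) + 2 \cdot 5 \frac{1}{-1}\right) = - 12 \left(\left(9 + 7 - 84\right) + 2 \cdot 5 \left(-1\right)\right) = - 12 \left(-68 - 10\right) = \left(-12\right) \left(-78\right) = 936$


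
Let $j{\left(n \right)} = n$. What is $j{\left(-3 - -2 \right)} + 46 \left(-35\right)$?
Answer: $-1611$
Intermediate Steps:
$j{\left(-3 - -2 \right)} + 46 \left(-35\right) = \left(-3 - -2\right) + 46 \left(-35\right) = \left(-3 + 2\right) - 1610 = -1 - 1610 = -1611$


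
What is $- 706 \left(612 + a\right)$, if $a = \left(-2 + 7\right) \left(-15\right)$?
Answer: $-379122$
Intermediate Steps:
$a = -75$ ($a = 5 \left(-15\right) = -75$)
$- 706 \left(612 + a\right) = - 706 \left(612 - 75\right) = \left(-706\right) 537 = -379122$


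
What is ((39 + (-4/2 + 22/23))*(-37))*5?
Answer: -161505/23 ≈ -7022.0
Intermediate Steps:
((39 + (-4/2 + 22/23))*(-37))*5 = ((39 + (-4*1/2 + 22*(1/23)))*(-37))*5 = ((39 + (-2 + 22/23))*(-37))*5 = ((39 - 24/23)*(-37))*5 = ((873/23)*(-37))*5 = -32301/23*5 = -161505/23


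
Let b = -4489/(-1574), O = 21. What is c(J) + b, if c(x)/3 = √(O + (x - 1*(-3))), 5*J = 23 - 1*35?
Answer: 4489/1574 + 18*√15/5 ≈ 16.795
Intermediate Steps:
J = -12/5 (J = (23 - 1*35)/5 = (23 - 35)/5 = (⅕)*(-12) = -12/5 ≈ -2.4000)
c(x) = 3*√(24 + x) (c(x) = 3*√(21 + (x - 1*(-3))) = 3*√(21 + (x + 3)) = 3*√(21 + (3 + x)) = 3*√(24 + x))
b = 4489/1574 (b = -4489*(-1/1574) = 4489/1574 ≈ 2.8520)
c(J) + b = 3*√(24 - 12/5) + 4489/1574 = 3*√(108/5) + 4489/1574 = 3*(6*√15/5) + 4489/1574 = 18*√15/5 + 4489/1574 = 4489/1574 + 18*√15/5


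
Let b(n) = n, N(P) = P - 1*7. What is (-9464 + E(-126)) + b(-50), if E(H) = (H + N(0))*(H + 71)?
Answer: -2199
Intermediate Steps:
N(P) = -7 + P (N(P) = P - 7 = -7 + P)
E(H) = (-7 + H)*(71 + H) (E(H) = (H + (-7 + 0))*(H + 71) = (H - 7)*(71 + H) = (-7 + H)*(71 + H))
(-9464 + E(-126)) + b(-50) = (-9464 + (-497 + (-126)² + 64*(-126))) - 50 = (-9464 + (-497 + 15876 - 8064)) - 50 = (-9464 + 7315) - 50 = -2149 - 50 = -2199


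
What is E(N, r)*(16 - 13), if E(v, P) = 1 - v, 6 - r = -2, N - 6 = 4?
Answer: -27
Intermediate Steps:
N = 10 (N = 6 + 4 = 10)
r = 8 (r = 6 - 1*(-2) = 6 + 2 = 8)
E(N, r)*(16 - 13) = (1 - 1*10)*(16 - 13) = (1 - 10)*3 = -9*3 = -27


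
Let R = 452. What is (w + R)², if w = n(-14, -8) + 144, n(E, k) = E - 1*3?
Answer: 335241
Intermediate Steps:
n(E, k) = -3 + E (n(E, k) = E - 3 = -3 + E)
w = 127 (w = (-3 - 14) + 144 = -17 + 144 = 127)
(w + R)² = (127 + 452)² = 579² = 335241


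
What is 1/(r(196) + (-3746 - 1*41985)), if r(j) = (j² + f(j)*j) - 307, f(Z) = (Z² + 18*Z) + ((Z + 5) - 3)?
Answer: 1/8252210 ≈ 1.2118e-7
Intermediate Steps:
f(Z) = 2 + Z² + 19*Z (f(Z) = (Z² + 18*Z) + ((5 + Z) - 3) = (Z² + 18*Z) + (2 + Z) = 2 + Z² + 19*Z)
r(j) = -307 + j² + j*(2 + j² + 19*j) (r(j) = (j² + (2 + j² + 19*j)*j) - 307 = (j² + j*(2 + j² + 19*j)) - 307 = -307 + j² + j*(2 + j² + 19*j))
1/(r(196) + (-3746 - 1*41985)) = 1/((-307 + 196³ + 2*196 + 20*196²) + (-3746 - 1*41985)) = 1/((-307 + 7529536 + 392 + 20*38416) + (-3746 - 41985)) = 1/((-307 + 7529536 + 392 + 768320) - 45731) = 1/(8297941 - 45731) = 1/8252210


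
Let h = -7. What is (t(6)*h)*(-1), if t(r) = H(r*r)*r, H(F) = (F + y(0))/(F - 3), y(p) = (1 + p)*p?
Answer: 504/11 ≈ 45.818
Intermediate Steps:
y(p) = p*(1 + p)
H(F) = F/(-3 + F) (H(F) = (F + 0*(1 + 0))/(F - 3) = (F + 0*1)/(-3 + F) = (F + 0)/(-3 + F) = F/(-3 + F))
t(r) = r³/(-3 + r²) (t(r) = ((r*r)/(-3 + r*r))*r = (r²/(-3 + r²))*r = r³/(-3 + r²))
(t(6)*h)*(-1) = ((6³/(-3 + 6²))*(-7))*(-1) = ((216/(-3 + 36))*(-7))*(-1) = ((216/33)*(-7))*(-1) = ((216*(1/33))*(-7))*(-1) = ((72/11)*(-7))*(-1) = -504/11*(-1) = 504/11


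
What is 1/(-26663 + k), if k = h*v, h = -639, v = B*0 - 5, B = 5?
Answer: -1/23468 ≈ -4.2611e-5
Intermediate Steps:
v = -5 (v = 5*0 - 5 = 0 - 5 = -5)
k = 3195 (k = -639*(-5) = 3195)
1/(-26663 + k) = 1/(-26663 + 3195) = 1/(-23468) = -1/23468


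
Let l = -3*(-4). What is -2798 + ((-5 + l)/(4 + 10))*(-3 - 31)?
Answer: -2815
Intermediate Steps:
l = 12
-2798 + ((-5 + l)/(4 + 10))*(-3 - 31) = -2798 + ((-5 + 12)/(4 + 10))*(-3 - 31) = -2798 + (7/14)*(-34) = -2798 + (7*(1/14))*(-34) = -2798 + (½)*(-34) = -2798 - 17 = -2815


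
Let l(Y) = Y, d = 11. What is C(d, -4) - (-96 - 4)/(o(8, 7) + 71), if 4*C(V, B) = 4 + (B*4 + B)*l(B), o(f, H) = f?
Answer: 1759/79 ≈ 22.266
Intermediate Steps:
C(V, B) = 1 + 5*B²/4 (C(V, B) = (4 + (B*4 + B)*B)/4 = (4 + (4*B + B)*B)/4 = (4 + (5*B)*B)/4 = (4 + 5*B²)/4 = 1 + 5*B²/4)
C(d, -4) - (-96 - 4)/(o(8, 7) + 71) = (1 + (5/4)*(-4)²) - (-96 - 4)/(8 + 71) = (1 + (5/4)*16) - (-100)/79 = (1 + 20) - (-100)/79 = 21 - 1*(-100/79) = 21 + 100/79 = 1759/79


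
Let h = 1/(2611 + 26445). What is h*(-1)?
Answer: -1/29056 ≈ -3.4416e-5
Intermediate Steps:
h = 1/29056 ≈ 3.4416e-5
h*(-1) = (1/29056)*(-1) = -1/29056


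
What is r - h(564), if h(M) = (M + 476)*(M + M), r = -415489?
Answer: -1588609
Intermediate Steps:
h(M) = 2*M*(476 + M) (h(M) = (476 + M)*(2*M) = 2*M*(476 + M))
r - h(564) = -415489 - 2*564*(476 + 564) = -415489 - 2*564*1040 = -415489 - 1*1173120 = -415489 - 1173120 = -1588609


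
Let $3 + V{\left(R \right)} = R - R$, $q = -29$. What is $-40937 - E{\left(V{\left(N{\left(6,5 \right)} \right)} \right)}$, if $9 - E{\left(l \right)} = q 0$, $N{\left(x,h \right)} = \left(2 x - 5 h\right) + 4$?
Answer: $-40946$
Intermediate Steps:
$N{\left(x,h \right)} = 4 - 5 h + 2 x$ ($N{\left(x,h \right)} = \left(- 5 h + 2 x\right) + 4 = 4 - 5 h + 2 x$)
$V{\left(R \right)} = -3$ ($V{\left(R \right)} = -3 + \left(R - R\right) = -3 + 0 = -3$)
$E{\left(l \right)} = 9$ ($E{\left(l \right)} = 9 - \left(-29\right) 0 = 9 - 0 = 9 + 0 = 9$)
$-40937 - E{\left(V{\left(N{\left(6,5 \right)} \right)} \right)} = -40937 - 9 = -40946$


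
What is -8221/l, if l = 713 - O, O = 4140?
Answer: 8221/3427 ≈ 2.3989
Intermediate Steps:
l = -3427 (l = 713 - 1*4140 = 713 - 4140 = -3427)
-8221/l = -8221/(-3427) = -8221*(-1/3427) = 8221/3427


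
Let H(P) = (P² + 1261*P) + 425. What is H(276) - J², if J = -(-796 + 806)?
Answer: 424537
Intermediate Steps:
H(P) = 425 + P² + 1261*P
J = -10 (J = -1*10 = -10)
H(276) - J² = (425 + 276² + 1261*276) - 1*(-10)² = (425 + 76176 + 348036) - 1*100 = 424637 - 100 = 424537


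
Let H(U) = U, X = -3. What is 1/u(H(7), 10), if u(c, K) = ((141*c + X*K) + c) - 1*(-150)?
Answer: 1/1114 ≈ 0.00089767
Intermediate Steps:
u(c, K) = 150 - 3*K + 142*c (u(c, K) = ((141*c - 3*K) + c) - 1*(-150) = ((-3*K + 141*c) + c) + 150 = (-3*K + 142*c) + 150 = 150 - 3*K + 142*c)
1/u(H(7), 10) = 1/(150 - 3*10 + 142*7) = 1/(150 - 30 + 994) = 1/1114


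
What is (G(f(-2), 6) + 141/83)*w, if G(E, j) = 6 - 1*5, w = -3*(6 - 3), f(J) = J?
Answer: -2016/83 ≈ -24.289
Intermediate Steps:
w = -9 (w = -3*3 = -9)
G(E, j) = 1 (G(E, j) = 6 - 5 = 1)
(G(f(-2), 6) + 141/83)*w = (1 + 141/83)*(-9) = (224/83)*(-9) = -2016/83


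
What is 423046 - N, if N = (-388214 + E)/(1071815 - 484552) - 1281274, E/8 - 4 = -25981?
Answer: 1000884672190/587263 ≈ 1.7043e+6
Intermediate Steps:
E = -207816 (E = 32 + 8*(-25981) = 32 - 207848 = -207816)
N = -752445409092/587263 (N = (-388214 - 207816)/(1071815 - 484552) - 1281274 = -596030/587263 - 1281274 = -752445409092/587263 ≈ -1.2813e+6)
423046 - N = 423046 - 1*(-752445409092/587263) = 423046 + 752445409092/587263 = 1000884672190/587263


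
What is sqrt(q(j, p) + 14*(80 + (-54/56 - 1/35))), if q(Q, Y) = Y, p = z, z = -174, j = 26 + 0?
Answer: sqrt(93210)/10 ≈ 30.530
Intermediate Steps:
j = 26
p = -174
sqrt(q(j, p) + 14*(80 + (-54/56 - 1/35))) = sqrt(-174 + 14*(80 + (-54/56 - 1/35))) = sqrt(-174 + 14*(80 + (-54*1/56 - 1*1/35))) = sqrt(-174 + 14*(80 + (-27/28 - 1/35))) = sqrt(-174 + 14*(80 - 139/140)) = sqrt(-174 + 14*(11061/140)) = sqrt(-174 + 11061/10) = sqrt(9321/10) = sqrt(93210)/10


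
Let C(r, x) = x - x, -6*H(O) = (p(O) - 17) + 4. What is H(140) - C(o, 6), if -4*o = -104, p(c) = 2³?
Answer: ⅚ ≈ 0.83333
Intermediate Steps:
p(c) = 8
o = 26 (o = -¼*(-104) = 26)
H(O) = ⅚ (H(O) = -((8 - 17) + 4)/6 = -(-9 + 4)/6 = -⅙*(-5) = ⅚)
C(r, x) = 0
H(140) - C(o, 6) = ⅚ - 1*0 = ⅚ + 0 = ⅚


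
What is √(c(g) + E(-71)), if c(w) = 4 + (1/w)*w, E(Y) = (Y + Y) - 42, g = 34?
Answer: I*√179 ≈ 13.379*I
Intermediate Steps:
E(Y) = -42 + 2*Y (E(Y) = 2*Y - 42 = -42 + 2*Y)
c(w) = 5 (c(w) = 4 + w/w = 4 + 1 = 5)
√(c(g) + E(-71)) = √(5 + (-42 + 2*(-71))) = √(5 + (-42 - 142)) = √(5 - 184) = √(-179) = I*√179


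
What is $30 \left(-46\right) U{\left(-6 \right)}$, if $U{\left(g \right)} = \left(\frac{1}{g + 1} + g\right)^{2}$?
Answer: $- \frac{265236}{5} \approx -53047.0$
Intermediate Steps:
$U{\left(g \right)} = \left(g + \frac{1}{1 + g}\right)^{2}$ ($U{\left(g \right)} = \left(\frac{1}{1 + g} + g\right)^{2} = \left(g + \frac{1}{1 + g}\right)^{2}$)
$30 \left(-46\right) U{\left(-6 \right)} = 30 \left(-46\right) \frac{\left(1 - 6 + \left(-6\right)^{2}\right)^{2}}{\left(1 - 6\right)^{2}} = - 1380 \frac{\left(1 - 6 + 36\right)^{2}}{25} = - 1380 \frac{31^{2}}{25} = - 1380 \cdot \frac{1}{25} \cdot 961 = \left(-1380\right) \frac{961}{25} = - \frac{265236}{5}$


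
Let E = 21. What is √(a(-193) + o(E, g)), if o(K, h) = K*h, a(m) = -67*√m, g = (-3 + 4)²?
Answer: √(21 - 67*I*√193) ≈ 21.818 - 21.331*I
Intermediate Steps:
g = 1 (g = 1² = 1)
√(a(-193) + o(E, g)) = √(-67*I*√193 + 21*1) = √(-67*I*√193 + 21) = √(21 - 67*I*√193)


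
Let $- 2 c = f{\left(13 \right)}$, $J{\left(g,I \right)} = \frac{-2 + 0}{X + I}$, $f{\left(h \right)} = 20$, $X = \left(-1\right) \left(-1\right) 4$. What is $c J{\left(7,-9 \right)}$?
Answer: $-4$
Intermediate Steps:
$X = 4$ ($X = 1 \cdot 4 = 4$)
$J{\left(g,I \right)} = - \frac{2}{4 + I}$ ($J{\left(g,I \right)} = \frac{-2 + 0}{4 + I} = - \frac{2}{4 + I}$)
$c = -10$ ($c = \left(- \frac{1}{2}\right) 20 = -10$)
$c J{\left(7,-9 \right)} = - 10 \left(- \frac{2}{4 - 9}\right) = - 10 \left(- \frac{2}{-5}\right) = - 10 \left(\left(-2\right) \left(- \frac{1}{5}\right)\right) = \left(-10\right) \frac{2}{5} = -4$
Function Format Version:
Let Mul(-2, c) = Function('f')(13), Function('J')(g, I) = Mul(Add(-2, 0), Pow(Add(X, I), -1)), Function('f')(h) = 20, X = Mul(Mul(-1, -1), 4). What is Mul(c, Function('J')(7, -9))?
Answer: -4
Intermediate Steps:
X = 4 (X = Mul(1, 4) = 4)
Function('J')(g, I) = Mul(-2, Pow(Add(4, I), -1)) (Function('J')(g, I) = Mul(Add(-2, 0), Pow(Add(4, I), -1)) = Mul(-2, Pow(Add(4, I), -1)))
c = -10 (c = Mul(Rational(-1, 2), 20) = -10)
Mul(c, Function('J')(7, -9)) = Mul(-10, Mul(-2, Pow(Add(4, -9), -1))) = Mul(-10, Mul(-2, Pow(-5, -1))) = Mul(-10, Mul(-2, Rational(-1, 5))) = Mul(-10, Rational(2, 5)) = -4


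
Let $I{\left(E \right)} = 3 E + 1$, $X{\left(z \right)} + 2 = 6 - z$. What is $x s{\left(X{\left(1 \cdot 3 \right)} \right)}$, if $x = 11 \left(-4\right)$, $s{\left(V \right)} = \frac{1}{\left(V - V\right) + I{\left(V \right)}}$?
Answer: $-11$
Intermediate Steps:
$X{\left(z \right)} = 4 - z$ ($X{\left(z \right)} = -2 - \left(-6 + z\right) = 4 - z$)
$I{\left(E \right)} = 1 + 3 E$
$s{\left(V \right)} = \frac{1}{1 + 3 V}$ ($s{\left(V \right)} = \frac{1}{\left(V - V\right) + \left(1 + 3 V\right)} = \frac{1}{0 + \left(1 + 3 V\right)} = \frac{1}{1 + 3 V}$)
$x = -44$
$x s{\left(X{\left(1 \cdot 3 \right)} \right)} = - \frac{44}{1 + 3 \left(4 - 1 \cdot 3\right)} = - \frac{44}{1 + 3 \left(4 - 3\right)} = - \frac{44}{1 + 3 \cdot 1} = - \frac{44}{1 + 3} = - \frac{44}{4} = \left(-44\right) \frac{1}{4} = -11$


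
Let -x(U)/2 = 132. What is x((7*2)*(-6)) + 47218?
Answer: 46954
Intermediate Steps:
x(U) = -264 (x(U) = -2*132 = -264)
x((7*2)*(-6)) + 47218 = -264 + 47218 = 46954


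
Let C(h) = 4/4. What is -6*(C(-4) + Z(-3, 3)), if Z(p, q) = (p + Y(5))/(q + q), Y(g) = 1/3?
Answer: -10/3 ≈ -3.3333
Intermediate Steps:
Y(g) = 1/3
Z(p, q) = (1/3 + p)/(2*q) (Z(p, q) = (p + 1/3)/(q + q) = (1/3 + p)/((2*q)) = (1/3 + p)*(1/(2*q)) = (1/3 + p)/(2*q))
C(h) = 1 (C(h) = 4*(1/4) = 1)
-6*(C(-4) + Z(-3, 3)) = -6*(1 + (1/6)*(1 + 3*(-3))/3) = -6*(1 + (1/6)*(1/3)*(1 - 9)) = -6*(1 + (1/6)*(1/3)*(-8)) = -6*(1 - 4/9) = -6*5/9 = -10/3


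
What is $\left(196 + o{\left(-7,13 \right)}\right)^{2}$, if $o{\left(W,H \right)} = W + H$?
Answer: $40804$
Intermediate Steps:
$o{\left(W,H \right)} = H + W$
$\left(196 + o{\left(-7,13 \right)}\right)^{2} = \left(196 + \left(13 - 7\right)\right)^{2} = \left(196 + 6\right)^{2} = 202^{2} = 40804$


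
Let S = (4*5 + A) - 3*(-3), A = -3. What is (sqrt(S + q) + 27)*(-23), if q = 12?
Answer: -621 - 23*sqrt(38) ≈ -762.78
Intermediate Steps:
S = 26 (S = (4*5 - 3) - 3*(-3) = (20 - 3) + 9 = 17 + 9 = 26)
(sqrt(S + q) + 27)*(-23) = (sqrt(26 + 12) + 27)*(-23) = (sqrt(38) + 27)*(-23) = (27 + sqrt(38))*(-23) = -621 - 23*sqrt(38)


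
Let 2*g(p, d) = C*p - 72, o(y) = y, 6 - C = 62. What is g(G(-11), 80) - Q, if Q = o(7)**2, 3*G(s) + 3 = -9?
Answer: 27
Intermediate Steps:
C = -56 (C = 6 - 1*62 = 6 - 62 = -56)
G(s) = -4 (G(s) = -1 + (1/3)*(-9) = -1 - 3 = -4)
g(p, d) = -36 - 28*p (g(p, d) = (-56*p - 72)/2 = (-72 - 56*p)/2 = -36 - 28*p)
Q = 49 (Q = 7**2 = 49)
g(G(-11), 80) - Q = (-36 - 28*(-4)) - 1*49 = (-36 + 112) - 49 = 76 - 49 = 27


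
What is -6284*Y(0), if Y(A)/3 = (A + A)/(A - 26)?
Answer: 0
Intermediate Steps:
Y(A) = 6*A/(-26 + A) (Y(A) = 3*((A + A)/(A - 26)) = 3*((2*A)/(-26 + A)) = 3*(2*A/(-26 + A)) = 6*A/(-26 + A))
-6284*Y(0) = -37704*0/(-26 + 0) = -37704*0/(-26) = -37704*0*(-1)/26 = -6284*0 = 0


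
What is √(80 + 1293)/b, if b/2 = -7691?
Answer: -√1373/15382 ≈ -0.0024089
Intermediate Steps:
b = -15382 (b = 2*(-7691) = -15382)
√(80 + 1293)/b = √(80 + 1293)/(-15382) = √1373*(-1/15382) = -√1373/15382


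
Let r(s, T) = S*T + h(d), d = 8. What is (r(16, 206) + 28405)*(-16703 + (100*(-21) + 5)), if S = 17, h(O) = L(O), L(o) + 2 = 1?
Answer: -599768988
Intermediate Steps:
L(o) = -1 (L(o) = -2 + 1 = -1)
h(O) = -1
r(s, T) = -1 + 17*T (r(s, T) = 17*T - 1 = -1 + 17*T)
(r(16, 206) + 28405)*(-16703 + (100*(-21) + 5)) = ((-1 + 17*206) + 28405)*(-16703 + (100*(-21) + 5)) = ((-1 + 3502) + 28405)*(-16703 + (-2100 + 5)) = (3501 + 28405)*(-16703 - 2095) = 31906*(-18798) = -599768988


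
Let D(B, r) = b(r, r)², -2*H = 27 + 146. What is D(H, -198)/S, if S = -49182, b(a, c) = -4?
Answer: -8/24591 ≈ -0.00032532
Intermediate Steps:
H = -173/2 (H = -(27 + 146)/2 = -½*173 = -173/2 ≈ -86.500)
D(B, r) = 16 (D(B, r) = (-4)² = 16)
D(H, -198)/S = 16/(-49182) = 16*(-1/49182) = -8/24591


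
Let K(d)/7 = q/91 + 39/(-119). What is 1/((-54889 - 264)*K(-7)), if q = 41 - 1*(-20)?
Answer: -221/29231090 ≈ -7.5604e-6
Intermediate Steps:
q = 61 (q = 41 + 20 = 61)
K(d) = 530/221 (K(d) = 7*(61/91 + 39/(-119)) = 7*(61*(1/91) + 39*(-1/119)) = 7*(61/91 - 39/119) = 7*(530/1547) = 530/221)
1/((-54889 - 264)*K(-7)) = 1/((-54889 - 264)*(530/221)) = (221/530)/(-55153) = -1/55153*221/530 = -221/29231090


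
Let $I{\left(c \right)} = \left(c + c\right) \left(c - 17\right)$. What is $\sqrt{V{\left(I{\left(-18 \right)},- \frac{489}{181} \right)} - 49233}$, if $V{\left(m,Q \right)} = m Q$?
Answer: $\frac{i \sqrt{1724443653}}{181} \approx 229.43 i$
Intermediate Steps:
$I{\left(c \right)} = 2 c \left(-17 + c\right)$
$V{\left(m,Q \right)} = Q m$
$\sqrt{V{\left(I{\left(-18 \right)},- \frac{489}{181} \right)} - 49233} = \sqrt{- \frac{489}{181} \cdot 2 \left(-18\right) \left(-17 - 18\right) - 49233} = \sqrt{\left(-489\right) \frac{1}{181} \cdot 2 \left(-18\right) \left(-35\right) - 49233} = \sqrt{\left(- \frac{489}{181}\right) 1260 - 49233} = \sqrt{- \frac{616140}{181} - 49233} = \sqrt{- \frac{9527313}{181}} = \frac{i \sqrt{1724443653}}{181}$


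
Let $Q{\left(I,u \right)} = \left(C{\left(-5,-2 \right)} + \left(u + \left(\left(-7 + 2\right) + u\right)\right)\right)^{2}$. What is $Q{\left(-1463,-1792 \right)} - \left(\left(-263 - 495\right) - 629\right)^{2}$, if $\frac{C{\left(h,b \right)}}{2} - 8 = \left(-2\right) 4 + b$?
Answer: $10985880$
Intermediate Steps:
$C{\left(h,b \right)} = 2 b$ ($C{\left(h,b \right)} = 16 + 2 \left(\left(-2\right) 4 + b\right) = 16 + 2 \left(-8 + b\right) = 16 + \left(-16 + 2 b\right) = 2 b$)
$Q{\left(I,u \right)} = \left(-9 + 2 u\right)^{2}$ ($Q{\left(I,u \right)} = \left(2 \left(-2\right) + \left(u + \left(\left(-7 + 2\right) + u\right)\right)\right)^{2} = \left(-4 + \left(u + \left(-5 + u\right)\right)\right)^{2} = \left(-4 + \left(-5 + 2 u\right)\right)^{2} = \left(-9 + 2 u\right)^{2}$)
$Q{\left(-1463,-1792 \right)} - \left(\left(-263 - 495\right) - 629\right)^{2} = \left(-9 + 2 \left(-1792\right)\right)^{2} - \left(\left(-263 - 495\right) - 629\right)^{2} = \left(-9 - 3584\right)^{2} - \left(\left(-263 - 495\right) - 629\right)^{2} = \left(-3593\right)^{2} - \left(\left(-263 - 495\right) - 629\right)^{2} = 12909649 - \left(-758 - 629\right)^{2} = 12909649 - \left(-1387\right)^{2} = 12909649 - 1923769 = 10985880$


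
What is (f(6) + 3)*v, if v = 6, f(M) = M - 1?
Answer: 48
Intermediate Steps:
f(M) = -1 + M
(f(6) + 3)*v = ((-1 + 6) + 3)*6 = (5 + 3)*6 = 8*6 = 48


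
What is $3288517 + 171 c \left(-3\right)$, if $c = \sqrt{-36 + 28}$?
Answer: $3288517 - 1026 i \sqrt{2} \approx 3.2885 \cdot 10^{6} - 1451.0 i$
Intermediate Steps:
$c = 2 i \sqrt{2}$ ($c = \sqrt{-8} = 2 i \sqrt{2} \approx 2.8284 i$)
$3288517 + 171 c \left(-3\right) = 3288517 + 171 \cdot 2 i \sqrt{2} \left(-3\right) = 3288517 + 342 i \sqrt{2} \left(-3\right) = 3288517 - 1026 i \sqrt{2}$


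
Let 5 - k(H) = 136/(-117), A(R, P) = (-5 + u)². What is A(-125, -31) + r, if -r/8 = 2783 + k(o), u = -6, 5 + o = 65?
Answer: -2596499/117 ≈ -22192.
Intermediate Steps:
o = 60 (o = -5 + 65 = 60)
A(R, P) = 121 (A(R, P) = (-5 - 6)² = (-11)² = 121)
k(H) = 721/117 (k(H) = 5 - 136/(-117) = 5 - 136*(-1)/117 = 5 - 1*(-136/117) = 5 + 136/117 = 721/117)
r = -2610656/117 (r = -8*(2783 + 721/117) = -8*326332/117 = -2610656/117 ≈ -22313.)
A(-125, -31) + r = 121 - 2610656/117 = -2596499/117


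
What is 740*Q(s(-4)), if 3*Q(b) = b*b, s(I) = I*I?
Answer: 189440/3 ≈ 63147.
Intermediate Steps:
s(I) = I**2
Q(b) = b**2/3 (Q(b) = (b*b)/3 = b**2/3)
740*Q(s(-4)) = 740*(((-4)**2)**2/3) = 740*((1/3)*16**2) = 740*((1/3)*256) = 740*(256/3) = 189440/3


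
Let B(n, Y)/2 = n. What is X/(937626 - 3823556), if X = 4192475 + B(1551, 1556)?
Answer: -4195577/2885930 ≈ -1.4538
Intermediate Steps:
B(n, Y) = 2*n
X = 4195577 (X = 4192475 + 2*1551 = 4192475 + 3102 = 4195577)
X/(937626 - 3823556) = 4195577/(937626 - 3823556) = 4195577/(-2885930) = 4195577*(-1/2885930) = -4195577/2885930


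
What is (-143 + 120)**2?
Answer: 529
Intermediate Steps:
(-143 + 120)**2 = (-23)**2 = 529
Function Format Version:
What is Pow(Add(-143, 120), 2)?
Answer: 529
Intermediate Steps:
Pow(Add(-143, 120), 2) = Pow(-23, 2) = 529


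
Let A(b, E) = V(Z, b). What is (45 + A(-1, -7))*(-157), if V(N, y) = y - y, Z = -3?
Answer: -7065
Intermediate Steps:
V(N, y) = 0
A(b, E) = 0
(45 + A(-1, -7))*(-157) = (45 + 0)*(-157) = 45*(-157) = -7065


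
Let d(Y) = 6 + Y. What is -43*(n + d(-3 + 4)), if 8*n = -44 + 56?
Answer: -731/2 ≈ -365.50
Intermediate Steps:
n = 3/2 (n = (-44 + 56)/8 = (⅛)*12 = 3/2 ≈ 1.5000)
-43*(n + d(-3 + 4)) = -43*(3/2 + (6 + (-3 + 4))) = -43*(3/2 + (6 + 1)) = -43*(3/2 + 7) = -43*17/2 = -731/2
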